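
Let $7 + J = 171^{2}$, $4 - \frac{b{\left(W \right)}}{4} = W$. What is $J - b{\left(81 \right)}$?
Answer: $29542$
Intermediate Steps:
$b{\left(W \right)} = 16 - 4 W$
$J = 29234$ ($J = -7 + 171^{2} = -7 + 29241 = 29234$)
$J - b{\left(81 \right)} = 29234 - \left(16 - 324\right) = 29234 - -308 = 29234 + 308 = 29542$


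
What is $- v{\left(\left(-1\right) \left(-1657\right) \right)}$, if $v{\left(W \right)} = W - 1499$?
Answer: $-158$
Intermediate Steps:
$v{\left(W \right)} = -1499 + W$ ($v{\left(W \right)} = W - 1499 = -1499 + W$)
$- v{\left(\left(-1\right) \left(-1657\right) \right)} = - (-1499 - -1657) = - (-1499 + 1657) = \left(-1\right) 158 = -158$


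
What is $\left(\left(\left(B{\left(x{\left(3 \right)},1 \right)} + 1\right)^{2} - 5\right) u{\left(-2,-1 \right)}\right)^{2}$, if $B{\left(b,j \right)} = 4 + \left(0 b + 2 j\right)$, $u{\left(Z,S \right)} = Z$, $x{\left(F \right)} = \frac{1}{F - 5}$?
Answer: $7744$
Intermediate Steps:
$x{\left(F \right)} = \frac{1}{-5 + F}$
$B{\left(b,j \right)} = 4 + 2 j$ ($B{\left(b,j \right)} = 4 + \left(0 + 2 j\right) = 4 + 2 j$)
$\left(\left(\left(B{\left(x{\left(3 \right)},1 \right)} + 1\right)^{2} - 5\right) u{\left(-2,-1 \right)}\right)^{2} = \left(\left(\left(\left(4 + 2 \cdot 1\right) + 1\right)^{2} - 5\right) \left(-2\right)\right)^{2} = \left(\left(\left(\left(4 + 2\right) + 1\right)^{2} - 5\right) \left(-2\right)\right)^{2} = \left(\left(\left(6 + 1\right)^{2} - 5\right) \left(-2\right)\right)^{2} = \left(\left(7^{2} - 5\right) \left(-2\right)\right)^{2} = \left(\left(49 - 5\right) \left(-2\right)\right)^{2} = \left(44 \left(-2\right)\right)^{2} = \left(-88\right)^{2} = 7744$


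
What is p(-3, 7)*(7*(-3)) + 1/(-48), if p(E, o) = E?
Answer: 3023/48 ≈ 62.979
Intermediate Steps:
p(-3, 7)*(7*(-3)) + 1/(-48) = -21*(-3) + 1/(-48) = -3*(-21) - 1/48 = 63 - 1/48 = 3023/48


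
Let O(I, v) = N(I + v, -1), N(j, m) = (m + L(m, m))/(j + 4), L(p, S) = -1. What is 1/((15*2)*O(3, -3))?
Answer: -1/15 ≈ -0.066667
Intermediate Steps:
N(j, m) = (-1 + m)/(4 + j) (N(j, m) = (m - 1)/(j + 4) = (-1 + m)/(4 + j))
O(I, v) = -2/(4 + I + v) (O(I, v) = (-1 - 1)/(4 + (I + v)) = -2/(4 + I + v))
1/((15*2)*O(3, -3)) = 1/((15*2)*(-2/(4 + 3 - 3))) = 1/(30*(-2/4)) = 1/(30*(-2*1/4)) = 1/(30*(-1/2)) = 1/(-15) = -1/15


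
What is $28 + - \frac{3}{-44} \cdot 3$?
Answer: $\frac{1241}{44} \approx 28.205$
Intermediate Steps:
$28 + - \frac{3}{-44} \cdot 3 = 28 + \left(-3\right) \left(- \frac{1}{44}\right) 3 = 28 + \frac{3}{44} \cdot 3 = 28 + \frac{9}{44} = \frac{1241}{44}$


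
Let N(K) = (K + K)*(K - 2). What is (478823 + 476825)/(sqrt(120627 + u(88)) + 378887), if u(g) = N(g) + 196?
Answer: 181041301888/71777611405 - 477824*sqrt(135959)/71777611405 ≈ 2.5198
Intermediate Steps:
N(K) = 2*K*(-2 + K) (N(K) = (2*K)*(-2 + K) = 2*K*(-2 + K))
u(g) = 196 + 2*g*(-2 + g) (u(g) = 2*g*(-2 + g) + 196 = 196 + 2*g*(-2 + g))
(478823 + 476825)/(sqrt(120627 + u(88)) + 378887) = (478823 + 476825)/(sqrt(120627 + (196 + 2*88*(-2 + 88))) + 378887) = 955648/(sqrt(120627 + (196 + 2*88*86)) + 378887) = 955648/(sqrt(120627 + (196 + 15136)) + 378887) = 955648/(sqrt(120627 + 15332) + 378887) = 955648/(sqrt(135959) + 378887) = 955648/(378887 + sqrt(135959))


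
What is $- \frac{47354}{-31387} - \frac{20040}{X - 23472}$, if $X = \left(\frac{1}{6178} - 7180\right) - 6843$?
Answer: $\frac{4951736404342}{2423537883061} \approx 2.0432$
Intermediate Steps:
$X = - \frac{86634093}{6178}$ ($X = \left(\frac{1}{6178} - 7180\right) - 6843 = - \frac{44358039}{6178} - 6843 = - \frac{86634093}{6178} \approx -14023.0$)
$- \frac{47354}{-31387} - \frac{20040}{X - 23472} = - \frac{47354}{-31387} - \frac{20040}{- \frac{86634093}{6178} - 23472} = \left(-47354\right) \left(- \frac{1}{31387}\right) - \frac{20040}{- \frac{86634093}{6178} - 23472} = \frac{47354}{31387} - \frac{20040}{- \frac{231644109}{6178}} = \frac{47354}{31387} - - \frac{41269040}{77214703} = \frac{47354}{31387} + \frac{41269040}{77214703} = \frac{4951736404342}{2423537883061}$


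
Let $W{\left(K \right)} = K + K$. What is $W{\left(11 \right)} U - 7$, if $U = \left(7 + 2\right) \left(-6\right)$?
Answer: $-1195$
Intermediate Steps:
$W{\left(K \right)} = 2 K$
$U = -54$ ($U = 9 \left(-6\right) = -54$)
$W{\left(11 \right)} U - 7 = 2 \cdot 11 \left(-54\right) - 7 = 22 \left(-54\right) - 7 = -1188 - 7 = -1195$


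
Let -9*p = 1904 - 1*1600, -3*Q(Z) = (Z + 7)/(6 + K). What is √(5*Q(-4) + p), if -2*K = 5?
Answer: I*√15526/21 ≈ 5.9335*I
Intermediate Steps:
K = -5/2 (K = -½*5 = -5/2 ≈ -2.5000)
Q(Z) = -⅔ - 2*Z/21 (Q(Z) = -(Z + 7)/(3*(6 - 5/2)) = -(7 + Z)/(3*7/2) = -(7 + Z)*2/(3*7) = -(2 + 2*Z/7)/3 = -⅔ - 2*Z/21)
p = -304/9 (p = -(1904 - 1*1600)/9 = -(1904 - 1600)/9 = -⅑*304 = -304/9 ≈ -33.778)
√(5*Q(-4) + p) = √(5*(-⅔ - 2/21*(-4)) - 304/9) = √(5*(-⅔ + 8/21) - 304/9) = √(5*(-2/7) - 304/9) = √(-10/7 - 304/9) = √(-2218/63) = I*√15526/21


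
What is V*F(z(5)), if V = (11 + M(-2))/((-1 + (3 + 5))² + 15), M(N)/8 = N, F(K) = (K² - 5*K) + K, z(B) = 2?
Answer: 5/16 ≈ 0.31250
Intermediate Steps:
F(K) = K² - 4*K
M(N) = 8*N
V = -5/64 (V = (11 + 8*(-2))/((-1 + (3 + 5))² + 15) = (11 - 16)/((-1 + 8)² + 15) = -5/(7² + 15) = -5/(49 + 15) = -5/64 ≈ -0.078125)
V*F(z(5)) = -5*(-4 + 2)/32 = -5*(-2)/32 = -5/64*(-4) = 5/16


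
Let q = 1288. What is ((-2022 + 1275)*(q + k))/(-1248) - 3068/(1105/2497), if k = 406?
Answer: -104645981/17680 ≈ -5918.9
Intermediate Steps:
((-2022 + 1275)*(q + k))/(-1248) - 3068/(1105/2497) = ((-2022 + 1275)*(1288 + 406))/(-1248) - 3068/(1105/2497) = -747*1694*(-1/1248) - 3068/(1105*(1/2497)) = -1265418*(-1/1248) - 3068/1105/2497 = 210903/208 - 3068*2497/1105 = 210903/208 - 589292/85 = -104645981/17680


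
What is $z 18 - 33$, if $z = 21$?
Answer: $345$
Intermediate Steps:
$z 18 - 33 = 21 \cdot 18 - 33 = 378 - 33 = 345$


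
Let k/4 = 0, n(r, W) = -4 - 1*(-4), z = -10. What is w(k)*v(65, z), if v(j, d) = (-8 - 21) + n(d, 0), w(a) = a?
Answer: 0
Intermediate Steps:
n(r, W) = 0 (n(r, W) = -4 + 4 = 0)
k = 0 (k = 4*0 = 0)
v(j, d) = -29 (v(j, d) = (-8 - 21) + 0 = -29 + 0 = -29)
w(k)*v(65, z) = 0*(-29) = 0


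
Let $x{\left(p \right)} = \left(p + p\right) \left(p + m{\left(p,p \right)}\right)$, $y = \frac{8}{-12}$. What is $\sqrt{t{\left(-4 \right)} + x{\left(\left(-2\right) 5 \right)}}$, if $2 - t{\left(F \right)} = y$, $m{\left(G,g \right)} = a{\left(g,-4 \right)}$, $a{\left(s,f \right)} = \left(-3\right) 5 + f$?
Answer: $\frac{2 \sqrt{1311}}{3} \approx 24.138$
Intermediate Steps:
$a{\left(s,f \right)} = -15 + f$
$m{\left(G,g \right)} = -19$ ($m{\left(G,g \right)} = -15 - 4 = -19$)
$y = - \frac{2}{3}$ ($y = 8 \left(- \frac{1}{12}\right) = - \frac{2}{3} \approx -0.66667$)
$x{\left(p \right)} = 2 p \left(-19 + p\right)$ ($x{\left(p \right)} = \left(p + p\right) \left(p - 19\right) = 2 p \left(-19 + p\right)$)
$t{\left(F \right)} = \frac{8}{3}$ ($t{\left(F \right)} = 2 - - \frac{2}{3} = 2 + \frac{2}{3} = \frac{8}{3}$)
$\sqrt{t{\left(-4 \right)} + x{\left(\left(-2\right) 5 \right)}} = \sqrt{\frac{8}{3} + 2 \left(\left(-2\right) 5\right) \left(-19 - 10\right)} = \sqrt{\frac{8}{3} + 2 \left(-10\right) \left(-19 - 10\right)} = \sqrt{\frac{8}{3} + 2 \left(-10\right) \left(-29\right)} = \sqrt{\frac{8}{3} + 580} = \sqrt{\frac{1748}{3}} = \frac{2 \sqrt{1311}}{3}$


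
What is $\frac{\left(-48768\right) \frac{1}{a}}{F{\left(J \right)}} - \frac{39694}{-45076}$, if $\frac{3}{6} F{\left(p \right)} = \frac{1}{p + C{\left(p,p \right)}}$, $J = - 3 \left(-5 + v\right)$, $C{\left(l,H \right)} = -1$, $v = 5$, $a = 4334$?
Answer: $\frac{317791745}{48839846} \approx 6.5068$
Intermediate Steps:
$J = 0$ ($J = - 3 \left(-5 + 5\right) = \left(-3\right) 0 = 0$)
$F{\left(p \right)} = \frac{2}{-1 + p}$ ($F{\left(p \right)} = \frac{2}{p - 1} = \frac{2}{-1 + p}$)
$\frac{\left(-48768\right) \frac{1}{a}}{F{\left(J \right)}} - \frac{39694}{-45076} = \frac{\left(-48768\right) \frac{1}{4334}}{2 \frac{1}{-1 + 0}} - \frac{39694}{-45076} = \frac{\left(-48768\right) \frac{1}{4334}}{2 \frac{1}{-1}} - - \frac{19847}{22538} = - \frac{24384}{2167 \cdot 2 \left(-1\right)} + \frac{19847}{22538} = - \frac{24384}{2167 \left(-2\right)} + \frac{19847}{22538} = \left(- \frac{24384}{2167}\right) \left(- \frac{1}{2}\right) + \frac{19847}{22538} = \frac{12192}{2167} + \frac{19847}{22538} = \frac{317791745}{48839846}$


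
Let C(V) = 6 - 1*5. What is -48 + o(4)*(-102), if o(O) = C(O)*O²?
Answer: -1680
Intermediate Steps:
C(V) = 1 (C(V) = 6 - 5 = 1)
o(O) = O² (o(O) = 1*O² = O²)
-48 + o(4)*(-102) = -48 + 4²*(-102) = -48 + 16*(-102) = -48 - 1632 = -1680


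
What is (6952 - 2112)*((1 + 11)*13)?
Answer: 755040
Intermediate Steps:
(6952 - 2112)*((1 + 11)*13) = 4840*(12*13) = 4840*156 = 755040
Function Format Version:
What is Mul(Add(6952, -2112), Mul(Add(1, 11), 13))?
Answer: 755040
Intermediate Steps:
Mul(Add(6952, -2112), Mul(Add(1, 11), 13)) = Mul(4840, Mul(12, 13)) = Mul(4840, 156) = 755040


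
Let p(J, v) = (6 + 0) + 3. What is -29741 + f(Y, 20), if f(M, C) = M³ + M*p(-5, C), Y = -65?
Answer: -304951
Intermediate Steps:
p(J, v) = 9 (p(J, v) = 6 + 3 = 9)
f(M, C) = M³ + 9*M (f(M, C) = M³ + M*9 = M³ + 9*M)
-29741 + f(Y, 20) = -29741 - 65*(9 + (-65)²) = -29741 - 65*(9 + 4225) = -29741 - 65*4234 = -29741 - 275210 = -304951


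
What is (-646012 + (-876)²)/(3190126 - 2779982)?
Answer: 30341/102536 ≈ 0.29591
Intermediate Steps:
(-646012 + (-876)²)/(3190126 - 2779982) = (-646012 + 767376)/410144 = 121364*(1/410144) = 30341/102536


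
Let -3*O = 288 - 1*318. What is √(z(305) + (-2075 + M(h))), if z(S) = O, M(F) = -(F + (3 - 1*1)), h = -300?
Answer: I*√1767 ≈ 42.036*I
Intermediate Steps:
M(F) = -2 - F (M(F) = -(F + (3 - 1)) = -(F + 2) = -(2 + F) = -2 - F)
O = 10 (O = -(288 - 1*318)/3 = -(288 - 318)/3 = -⅓*(-30) = 10)
z(S) = 10
√(z(305) + (-2075 + M(h))) = √(10 + (-2075 + (-2 - 1*(-300)))) = √(10 + (-2075 + (-2 + 300))) = √(10 + (-2075 + 298)) = √(10 - 1777) = √(-1767) = I*√1767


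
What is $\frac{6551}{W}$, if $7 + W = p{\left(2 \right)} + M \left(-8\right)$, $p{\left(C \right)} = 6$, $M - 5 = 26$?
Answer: $- \frac{6551}{249} \approx -26.309$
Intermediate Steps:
$M = 31$ ($M = 5 + 26 = 31$)
$W = -249$ ($W = -7 + \left(6 + 31 \left(-8\right)\right) = -7 + \left(6 - 248\right) = -7 - 242 = -249$)
$\frac{6551}{W} = \frac{6551}{-249} = 6551 \left(- \frac{1}{249}\right) = - \frac{6551}{249}$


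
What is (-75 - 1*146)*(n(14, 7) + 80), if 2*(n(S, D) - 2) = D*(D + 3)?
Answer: -25857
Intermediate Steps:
n(S, D) = 2 + D*(3 + D)/2 (n(S, D) = 2 + (D*(D + 3))/2 = 2 + (D*(3 + D))/2 = 2 + D*(3 + D)/2)
(-75 - 1*146)*(n(14, 7) + 80) = (-75 - 1*146)*((2 + (½)*7² + (3/2)*7) + 80) = (-75 - 146)*((2 + (½)*49 + 21/2) + 80) = -221*((2 + 49/2 + 21/2) + 80) = -221*(37 + 80) = -221*117 = -25857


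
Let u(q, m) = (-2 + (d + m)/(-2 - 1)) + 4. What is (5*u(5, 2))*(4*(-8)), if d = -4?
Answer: -1280/3 ≈ -426.67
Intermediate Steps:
u(q, m) = 10/3 - m/3 (u(q, m) = (-2 + (-4 + m)/(-2 - 1)) + 4 = (-2 + (-4 + m)/(-3)) + 4 = (-2 + (-4 + m)*(-⅓)) + 4 = (-2 + (4/3 - m/3)) + 4 = (-⅔ - m/3) + 4 = 10/3 - m/3)
(5*u(5, 2))*(4*(-8)) = (5*(10/3 - ⅓*2))*(4*(-8)) = (5*(10/3 - ⅔))*(-32) = (5*(8/3))*(-32) = (40/3)*(-32) = -1280/3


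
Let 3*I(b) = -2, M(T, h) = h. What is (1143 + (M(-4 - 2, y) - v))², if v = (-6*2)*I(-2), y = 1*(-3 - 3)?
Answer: 1274641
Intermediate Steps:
y = -6 (y = 1*(-6) = -6)
I(b) = -⅔ (I(b) = (⅓)*(-2) = -⅔)
v = 8 (v = -6*2*(-⅔) = -12*(-⅔) = 8)
(1143 + (M(-4 - 2, y) - v))² = (1143 + (-6 - 1*8))² = (1143 + (-6 - 8))² = (1143 - 14)² = 1129² = 1274641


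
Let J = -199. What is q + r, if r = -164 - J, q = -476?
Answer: -441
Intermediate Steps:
r = 35 (r = -164 - 1*(-199) = -164 + 199 = 35)
q + r = -476 + 35 = -441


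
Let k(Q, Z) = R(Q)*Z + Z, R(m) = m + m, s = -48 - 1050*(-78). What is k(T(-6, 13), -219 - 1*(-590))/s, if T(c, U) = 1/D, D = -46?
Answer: 4081/941298 ≈ 0.0043355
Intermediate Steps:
s = 81852 (s = -48 + 81900 = 81852)
T(c, U) = -1/46 (T(c, U) = 1/(-46) = -1/46)
R(m) = 2*m
k(Q, Z) = Z + 2*Q*Z (k(Q, Z) = (2*Q)*Z + Z = 2*Q*Z + Z = Z + 2*Q*Z)
k(T(-6, 13), -219 - 1*(-590))/s = ((-219 - 1*(-590))*(1 + 2*(-1/46)))/81852 = ((-219 + 590)*(1 - 1/23))*(1/81852) = (371*(22/23))*(1/81852) = (8162/23)*(1/81852) = 4081/941298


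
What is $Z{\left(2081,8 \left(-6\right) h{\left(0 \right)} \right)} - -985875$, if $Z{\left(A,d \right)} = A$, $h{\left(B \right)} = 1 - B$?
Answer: $987956$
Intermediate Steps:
$Z{\left(2081,8 \left(-6\right) h{\left(0 \right)} \right)} - -985875 = 2081 - -985875 = 2081 + 985875 = 987956$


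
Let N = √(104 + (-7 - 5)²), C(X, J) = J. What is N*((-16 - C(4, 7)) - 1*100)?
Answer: -246*√62 ≈ -1937.0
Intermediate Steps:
N = 2*√62 (N = √(104 + (-12)²) = √(104 + 144) = √248 = 2*√62 ≈ 15.748)
N*((-16 - C(4, 7)) - 1*100) = (2*√62)*((-16 - 1*7) - 1*100) = (2*√62)*((-16 - 7) - 100) = (2*√62)*(-23 - 100) = (2*√62)*(-123) = -246*√62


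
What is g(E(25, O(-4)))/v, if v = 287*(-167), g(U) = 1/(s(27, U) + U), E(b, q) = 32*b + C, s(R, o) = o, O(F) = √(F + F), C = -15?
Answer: -1/75248530 ≈ -1.3289e-8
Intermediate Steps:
O(F) = √2*√F (O(F) = √(2*F) = √2*√F)
E(b, q) = -15 + 32*b (E(b, q) = 32*b - 15 = -15 + 32*b)
g(U) = 1/(2*U) (g(U) = 1/(U + U) = 1/(2*U))
v = -47929
g(E(25, O(-4)))/v = (1/(2*(-15 + 32*25)))/(-47929) = (1/(2*(-15 + 800)))*(-1/47929) = ((½)/785)*(-1/47929) = ((½)*(1/785))*(-1/47929) = (1/1570)*(-1/47929) = -1/75248530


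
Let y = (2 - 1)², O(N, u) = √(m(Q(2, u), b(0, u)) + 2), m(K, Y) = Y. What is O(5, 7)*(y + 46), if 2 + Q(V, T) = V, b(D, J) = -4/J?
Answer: 47*√70/7 ≈ 56.176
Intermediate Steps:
Q(V, T) = -2 + V
O(N, u) = √(2 - 4/u) (O(N, u) = √(-4/u + 2) = √(2 - 4/u))
y = 1 (y = 1² = 1)
O(5, 7)*(y + 46) = √(2 - 4/7)*(1 + 46) = √(2 - 4*⅐)*47 = √(2 - 4/7)*47 = √(10/7)*47 = (√70/7)*47 = 47*√70/7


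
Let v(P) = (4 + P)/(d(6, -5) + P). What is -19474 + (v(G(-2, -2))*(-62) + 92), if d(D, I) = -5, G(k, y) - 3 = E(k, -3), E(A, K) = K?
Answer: -96662/5 ≈ -19332.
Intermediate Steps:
G(k, y) = 0 (G(k, y) = 3 - 3 = 0)
v(P) = (4 + P)/(-5 + P)
-19474 + (v(G(-2, -2))*(-62) + 92) = -19474 + (((4 + 0)/(-5 + 0))*(-62) + 92) = -19474 + ((4/(-5))*(-62) + 92) = -19474 + (-⅕*4*(-62) + 92) = -19474 + (-⅘*(-62) + 92) = -19474 + (248/5 + 92) = -19474 + 708/5 = -96662/5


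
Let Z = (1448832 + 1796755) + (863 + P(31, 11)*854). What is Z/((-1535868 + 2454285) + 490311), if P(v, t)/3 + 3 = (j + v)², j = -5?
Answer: 414223/117394 ≈ 3.5285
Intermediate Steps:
P(v, t) = -9 + 3*(-5 + v)²
Z = 4970676 (Z = (1448832 + 1796755) + (863 + (-9 + 3*(-5 + 31)²)*854) = 3245587 + (863 + (-9 + 3*26²)*854) = 3245587 + (863 + (-9 + 3*676)*854) = 3245587 + (863 + (-9 + 2028)*854) = 3245587 + (863 + 2019*854) = 3245587 + (863 + 1724226) = 3245587 + 1725089 = 4970676)
Z/((-1535868 + 2454285) + 490311) = 4970676/((-1535868 + 2454285) + 490311) = 4970676/(918417 + 490311) = 4970676/1408728 = 4970676*(1/1408728) = 414223/117394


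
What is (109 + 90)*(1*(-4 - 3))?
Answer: -1393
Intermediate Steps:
(109 + 90)*(1*(-4 - 3)) = 199*(1*(-7)) = 199*(-7) = -1393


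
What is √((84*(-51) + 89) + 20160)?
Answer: √15965 ≈ 126.35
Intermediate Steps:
√((84*(-51) + 89) + 20160) = √((-4284 + 89) + 20160) = √(-4195 + 20160) = √15965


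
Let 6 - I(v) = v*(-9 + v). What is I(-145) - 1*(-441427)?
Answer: 419103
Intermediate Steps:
I(v) = 6 - v*(-9 + v)
I(-145) - 1*(-441427) = (6 - 1*(-145)² + 9*(-145)) - 1*(-441427) = (6 - 1*21025 - 1305) + 441427 = (6 - 21025 - 1305) + 441427 = -22324 + 441427 = 419103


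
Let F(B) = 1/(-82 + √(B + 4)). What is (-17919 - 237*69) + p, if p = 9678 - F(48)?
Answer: -82045543/3336 + √13/3336 ≈ -24594.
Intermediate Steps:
F(B) = 1/(-82 + √(4 + B))
p = 9678 - 1/(-82 + 2*√13) (p = 9678 - 1/(-82 + √(4 + 48)) = 9678 - 1/(-82 + √52) = 9678 - 1/(-82 + 2*√13) ≈ 9678.0)
(-17919 - 237*69) + p = (-17919 - 237*69) + (32285849/3336 + √13/3336) = (-17919 - 16353) + (32285849/3336 + √13/3336) = -34272 + (32285849/3336 + √13/3336) = -82045543/3336 + √13/3336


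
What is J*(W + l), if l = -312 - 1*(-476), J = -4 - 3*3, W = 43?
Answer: -2691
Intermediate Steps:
J = -13 (J = -4 - 9 = -13)
l = 164 (l = -312 + 476 = 164)
J*(W + l) = -13*(43 + 164) = -13*207 = -2691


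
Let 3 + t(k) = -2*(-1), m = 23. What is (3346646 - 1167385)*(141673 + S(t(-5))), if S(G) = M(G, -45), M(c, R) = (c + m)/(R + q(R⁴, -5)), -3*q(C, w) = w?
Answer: 20068186921832/65 ≈ 3.0874e+11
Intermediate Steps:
q(C, w) = -w/3
t(k) = -1 (t(k) = -3 - 2*(-1) = -3 + 2 = -1)
M(c, R) = (23 + c)/(5/3 + R) (M(c, R) = (c + 23)/(R - ⅓*(-5)) = (23 + c)/(R + 5/3) = (23 + c)/(5/3 + R))
S(G) = -69/130 - 3*G/130 (S(G) = 3*(23 + G)/(5 + 3*(-45)) = 3*(23 + G)/(5 - 135) = 3*(23 + G)/(-130) = 3*(-1/130)*(23 + G) = -69/130 - 3*G/130)
(3346646 - 1167385)*(141673 + S(t(-5))) = (3346646 - 1167385)*(141673 + (-69/130 - 3/130*(-1))) = 2179261*(141673 + (-69/130 + 3/130)) = 2179261*(141673 - 33/65) = 2179261*(9208712/65) = 20068186921832/65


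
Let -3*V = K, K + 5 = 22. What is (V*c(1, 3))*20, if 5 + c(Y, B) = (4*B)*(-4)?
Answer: 18020/3 ≈ 6006.7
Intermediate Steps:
K = 17 (K = -5 + 22 = 17)
c(Y, B) = -5 - 16*B (c(Y, B) = -5 + (4*B)*(-4) = -5 - 16*B)
V = -17/3 (V = -1/3*17 = -17/3 ≈ -5.6667)
(V*c(1, 3))*20 = -17*(-5 - 16*3)/3*20 = -17*(-5 - 48)/3*20 = -17/3*(-53)*20 = (901/3)*20 = 18020/3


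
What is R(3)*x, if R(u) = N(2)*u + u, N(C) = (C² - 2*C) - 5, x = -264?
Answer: 3168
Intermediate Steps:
N(C) = -5 + C² - 2*C
R(u) = -4*u (R(u) = (-5 + 2² - 2*2)*u + u = (-5 + 4 - 4)*u + u = -5*u + u = -4*u)
R(3)*x = -4*3*(-264) = -12*(-264) = 3168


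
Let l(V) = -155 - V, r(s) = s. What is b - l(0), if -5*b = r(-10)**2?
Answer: 135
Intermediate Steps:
b = -20 (b = -1/5*(-10)**2 = -1/5*100 = -20)
b - l(0) = -20 - (-155 - 1*0) = -20 - (-155 + 0) = -20 - 1*(-155) = -20 + 155 = 135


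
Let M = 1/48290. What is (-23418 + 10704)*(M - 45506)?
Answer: 13969410485823/24145 ≈ 5.7856e+8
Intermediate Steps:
M = 1/48290 ≈ 2.0708e-5
(-23418 + 10704)*(M - 45506) = (-23418 + 10704)*(1/48290 - 45506) = -12714*(-2197484739/48290) = 13969410485823/24145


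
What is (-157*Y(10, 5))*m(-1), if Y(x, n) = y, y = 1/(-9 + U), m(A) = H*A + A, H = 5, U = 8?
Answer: -942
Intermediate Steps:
m(A) = 6*A (m(A) = 5*A + A = 6*A)
y = -1 (y = 1/(-9 + 8) = 1/(-1) = -1)
Y(x, n) = -1
(-157*Y(10, 5))*m(-1) = (-157*(-1))*(6*(-1)) = 157*(-6) = -942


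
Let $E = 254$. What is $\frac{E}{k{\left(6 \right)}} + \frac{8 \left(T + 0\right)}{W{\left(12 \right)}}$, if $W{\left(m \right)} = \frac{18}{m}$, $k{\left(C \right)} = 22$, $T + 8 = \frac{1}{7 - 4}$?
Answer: $- \frac{2905}{99} \approx -29.343$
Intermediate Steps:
$T = - \frac{23}{3}$ ($T = -8 + \frac{1}{7 - 4} = -8 + \frac{1}{3} = - \frac{23}{3} \approx -7.6667$)
$\frac{E}{k{\left(6 \right)}} + \frac{8 \left(T + 0\right)}{W{\left(12 \right)}} = \frac{254}{22} + \frac{8 \left(- \frac{23}{3} + 0\right)}{18 \cdot \frac{1}{12}} = 254 \cdot \frac{1}{22} + \frac{8 \left(- \frac{23}{3}\right)}{18 \cdot \frac{1}{12}} = \frac{127}{11} - \frac{184}{3 \cdot \frac{3}{2}} = \frac{127}{11} - \frac{368}{9} = - \frac{2905}{99}$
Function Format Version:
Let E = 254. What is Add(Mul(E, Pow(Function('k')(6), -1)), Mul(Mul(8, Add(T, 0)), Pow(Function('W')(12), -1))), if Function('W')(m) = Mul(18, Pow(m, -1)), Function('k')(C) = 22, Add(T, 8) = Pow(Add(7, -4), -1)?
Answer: Rational(-2905, 99) ≈ -29.343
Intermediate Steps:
T = Rational(-23, 3) (T = Add(-8, Pow(Add(7, -4), -1)) = Add(-8, Pow(3, -1)) = Add(-8, Rational(1, 3)) = Rational(-23, 3) ≈ -7.6667)
Add(Mul(E, Pow(Function('k')(6), -1)), Mul(Mul(8, Add(T, 0)), Pow(Function('W')(12), -1))) = Add(Mul(254, Pow(22, -1)), Mul(Mul(8, Add(Rational(-23, 3), 0)), Pow(Mul(18, Pow(12, -1)), -1))) = Add(Mul(254, Rational(1, 22)), Mul(Mul(8, Rational(-23, 3)), Pow(Mul(18, Rational(1, 12)), -1))) = Add(Rational(127, 11), Mul(Rational(-184, 3), Pow(Rational(3, 2), -1))) = Add(Rational(127, 11), Mul(Rational(-184, 3), Rational(2, 3))) = Add(Rational(127, 11), Rational(-368, 9)) = Rational(-2905, 99)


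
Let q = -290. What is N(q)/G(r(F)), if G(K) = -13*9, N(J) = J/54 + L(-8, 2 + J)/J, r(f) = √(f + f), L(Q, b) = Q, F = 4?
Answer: 1609/35235 ≈ 0.045665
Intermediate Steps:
r(f) = √2*√f (r(f) = √(2*f) = √2*√f)
N(J) = -8/J + J/54 (N(J) = J/54 - 8/J = -8/J + J/54)
G(K) = -117
N(q)/G(r(F)) = (-8/(-290) + (1/54)*(-290))/(-117) = (-8*(-1/290) - 145/27)*(-1/117) = (4/145 - 145/27)*(-1/117) = -20917/3915*(-1/117) = 1609/35235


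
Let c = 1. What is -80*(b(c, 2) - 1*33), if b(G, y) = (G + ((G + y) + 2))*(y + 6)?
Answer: -1200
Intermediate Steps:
b(G, y) = (6 + y)*(2 + y + 2*G) (b(G, y) = (G + (2 + G + y))*(6 + y) = (2 + y + 2*G)*(6 + y) = (6 + y)*(2 + y + 2*G))
-80*(b(c, 2) - 1*33) = -80*((12 + 2² + 8*2 + 12*1 + 2*1*2) - 1*33) = -80*((12 + 4 + 16 + 12 + 4) - 33) = -80*(48 - 33) = -80*15 = -1200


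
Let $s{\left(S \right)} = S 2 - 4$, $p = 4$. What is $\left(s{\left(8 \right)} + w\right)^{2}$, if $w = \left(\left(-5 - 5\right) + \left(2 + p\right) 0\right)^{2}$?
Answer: $12544$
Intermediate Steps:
$w = 100$ ($w = \left(\left(-5 - 5\right) + \left(2 + 4\right) 0\right)^{2} = \left(-10 + 6 \cdot 0\right)^{2} = \left(-10 + 0\right)^{2} = \left(-10\right)^{2} = 100$)
$s{\left(S \right)} = -4 + 2 S$ ($s{\left(S \right)} = 2 S - 4 = -4 + 2 S$)
$\left(s{\left(8 \right)} + w\right)^{2} = \left(\left(-4 + 2 \cdot 8\right) + 100\right)^{2} = \left(\left(-4 + 16\right) + 100\right)^{2} = \left(12 + 100\right)^{2} = 112^{2} = 12544$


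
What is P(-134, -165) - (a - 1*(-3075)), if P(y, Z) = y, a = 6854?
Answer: -10063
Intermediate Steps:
P(-134, -165) - (a - 1*(-3075)) = -134 - (6854 - 1*(-3075)) = -134 - (6854 + 3075) = -134 - 1*9929 = -134 - 9929 = -10063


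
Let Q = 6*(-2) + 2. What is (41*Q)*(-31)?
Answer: 12710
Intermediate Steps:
Q = -10 (Q = -12 + 2 = -10)
(41*Q)*(-31) = (41*(-10))*(-31) = -410*(-31) = 12710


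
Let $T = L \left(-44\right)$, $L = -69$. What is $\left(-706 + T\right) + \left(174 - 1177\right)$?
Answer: $1327$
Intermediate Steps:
$T = 3036$ ($T = \left(-69\right) \left(-44\right) = 3036$)
$\left(-706 + T\right) + \left(174 - 1177\right) = \left(-706 + 3036\right) + \left(174 - 1177\right) = 2330 - 1003 = 1327$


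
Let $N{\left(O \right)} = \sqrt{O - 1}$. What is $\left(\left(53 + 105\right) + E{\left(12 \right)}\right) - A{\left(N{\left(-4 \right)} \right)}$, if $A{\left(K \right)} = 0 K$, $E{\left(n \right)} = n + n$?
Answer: $182$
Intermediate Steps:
$E{\left(n \right)} = 2 n$
$N{\left(O \right)} = \sqrt{-1 + O}$
$A{\left(K \right)} = 0$
$\left(\left(53 + 105\right) + E{\left(12 \right)}\right) - A{\left(N{\left(-4 \right)} \right)} = \left(\left(53 + 105\right) + 2 \cdot 12\right) - 0 = \left(158 + 24\right) + 0 = 182 + 0 = 182$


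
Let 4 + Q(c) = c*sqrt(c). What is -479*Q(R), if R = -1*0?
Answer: 1916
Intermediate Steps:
R = 0
Q(c) = -4 + c**(3/2) (Q(c) = -4 + c*sqrt(c) = -4 + c**(3/2))
-479*Q(R) = -479*(-4 + 0**(3/2)) = -479*(-4 + 0) = -479*(-4) = 1916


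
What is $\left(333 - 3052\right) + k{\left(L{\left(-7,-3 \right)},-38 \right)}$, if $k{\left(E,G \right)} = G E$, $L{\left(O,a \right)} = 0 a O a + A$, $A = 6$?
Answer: $-2947$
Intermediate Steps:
$L{\left(O,a \right)} = 6$ ($L{\left(O,a \right)} = 0 a O a + 6 = 0 O a + 6 = 0 a + 6 = 0 + 6 = 6$)
$k{\left(E,G \right)} = E G$
$\left(333 - 3052\right) + k{\left(L{\left(-7,-3 \right)},-38 \right)} = \left(333 - 3052\right) + 6 \left(-38\right) = -2719 - 228 = -2947$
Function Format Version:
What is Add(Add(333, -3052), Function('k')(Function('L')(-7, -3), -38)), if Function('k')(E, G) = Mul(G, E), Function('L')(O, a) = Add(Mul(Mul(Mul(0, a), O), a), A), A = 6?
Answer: -2947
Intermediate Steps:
Function('L')(O, a) = 6 (Function('L')(O, a) = Add(Mul(Mul(Mul(0, a), O), a), 6) = Add(Mul(Mul(0, O), a), 6) = Add(Mul(0, a), 6) = Add(0, 6) = 6)
Function('k')(E, G) = Mul(E, G)
Add(Add(333, -3052), Function('k')(Function('L')(-7, -3), -38)) = Add(Add(333, -3052), Mul(6, -38)) = Add(-2719, -228) = -2947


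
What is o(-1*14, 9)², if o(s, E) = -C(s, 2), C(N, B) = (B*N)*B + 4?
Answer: 2704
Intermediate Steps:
C(N, B) = 4 + N*B² (C(N, B) = N*B² + 4 = 4 + N*B²)
o(s, E) = -4 - 4*s (o(s, E) = -(4 + s*2²) = -(4 + s*4) = -(4 + 4*s) = -4 - 4*s)
o(-1*14, 9)² = (-4 - (-4)*14)² = (-4 - 4*(-14))² = (-4 + 56)² = 52² = 2704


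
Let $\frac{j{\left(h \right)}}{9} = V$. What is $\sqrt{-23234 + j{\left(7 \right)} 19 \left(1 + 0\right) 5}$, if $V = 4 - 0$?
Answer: $i \sqrt{19814} \approx 140.76 i$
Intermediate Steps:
$V = 4$ ($V = 4 + 0 = 4$)
$j{\left(h \right)} = 36$ ($j{\left(h \right)} = 9 \cdot 4 = 36$)
$\sqrt{-23234 + j{\left(7 \right)} 19 \left(1 + 0\right) 5} = \sqrt{-23234 + 36 \cdot 19 \left(1 + 0\right) 5} = \sqrt{-23234 + 684 \cdot 1 \cdot 5} = \sqrt{-23234 + 684 \cdot 5} = \sqrt{-23234 + 3420} = \sqrt{-19814} = i \sqrt{19814}$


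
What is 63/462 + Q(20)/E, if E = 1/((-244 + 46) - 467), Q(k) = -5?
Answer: 73153/22 ≈ 3325.1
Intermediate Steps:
E = -1/665 (E = 1/(-198 - 467) = 1/(-665) = -1/665 ≈ -0.0015038)
63/462 + Q(20)/E = 63/462 - 5/(-1/665) = 63*(1/462) - 5*(-665) = 3/22 + 3325 = 73153/22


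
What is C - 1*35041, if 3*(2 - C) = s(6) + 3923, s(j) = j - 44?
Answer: -36334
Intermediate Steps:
s(j) = -44 + j
C = -1293 (C = 2 - ((-44 + 6) + 3923)/3 = 2 - (-38 + 3923)/3 = 2 - ⅓*3885 = 2 - 1295 = -1293)
C - 1*35041 = -1293 - 1*35041 = -1293 - 35041 = -36334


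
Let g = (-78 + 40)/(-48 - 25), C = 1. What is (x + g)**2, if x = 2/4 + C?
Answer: 87025/21316 ≈ 4.0826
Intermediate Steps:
x = 3/2 (x = 2/4 + 1 = 2*(1/4) + 1 = 1/2 + 1 = 3/2 ≈ 1.5000)
g = 38/73 (g = -38/(-73) = -38*(-1/73) = 38/73 ≈ 0.52055)
(x + g)**2 = (3/2 + 38/73)**2 = (295/146)**2 = 87025/21316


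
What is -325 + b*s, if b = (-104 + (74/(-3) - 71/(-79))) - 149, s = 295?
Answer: -19427255/237 ≈ -81972.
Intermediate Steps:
b = -65594/237 (b = (-104 + (74*(-⅓) - 71*(-1/79))) - 149 = (-104 + (-74/3 + 71/79)) - 149 = (-104 - 5633/237) - 149 = -30281/237 - 149 = -65594/237 ≈ -276.77)
-325 + b*s = -325 - 65594/237*295 = -325 - 19350230/237 = -19427255/237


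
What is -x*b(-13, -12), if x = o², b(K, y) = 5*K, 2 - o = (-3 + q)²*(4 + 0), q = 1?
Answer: 12740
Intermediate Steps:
o = -14 (o = 2 - (-3 + 1)²*(4 + 0) = 2 - (-2)²*4 = 2 - 4*4 = 2 - 1*16 = 2 - 16 = -14)
x = 196 (x = (-14)² = 196)
-x*b(-13, -12) = -196*5*(-13) = -196*(-65) = -1*(-12740) = 12740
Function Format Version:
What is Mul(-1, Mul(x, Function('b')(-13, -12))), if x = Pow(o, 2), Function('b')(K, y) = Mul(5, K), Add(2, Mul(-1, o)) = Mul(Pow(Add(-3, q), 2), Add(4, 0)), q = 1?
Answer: 12740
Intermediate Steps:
o = -14 (o = Add(2, Mul(-1, Mul(Pow(Add(-3, 1), 2), Add(4, 0)))) = Add(2, Mul(-1, Mul(Pow(-2, 2), 4))) = Add(2, Mul(-1, Mul(4, 4))) = Add(2, Mul(-1, 16)) = Add(2, -16) = -14)
x = 196 (x = Pow(-14, 2) = 196)
Mul(-1, Mul(x, Function('b')(-13, -12))) = Mul(-1, Mul(196, Mul(5, -13))) = Mul(-1, Mul(196, -65)) = Mul(-1, -12740) = 12740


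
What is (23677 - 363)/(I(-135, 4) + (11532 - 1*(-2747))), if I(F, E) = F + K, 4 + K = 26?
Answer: 11657/7083 ≈ 1.6458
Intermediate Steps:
K = 22 (K = -4 + 26 = 22)
I(F, E) = 22 + F (I(F, E) = F + 22 = 22 + F)
(23677 - 363)/(I(-135, 4) + (11532 - 1*(-2747))) = (23677 - 363)/((22 - 135) + (11532 - 1*(-2747))) = 23314/(-113 + (11532 + 2747)) = 23314/(-113 + 14279) = 23314/14166 = 23314*(1/14166) = 11657/7083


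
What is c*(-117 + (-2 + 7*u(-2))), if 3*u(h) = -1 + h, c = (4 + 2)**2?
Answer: -4536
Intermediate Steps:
c = 36 (c = 6**2 = 36)
u(h) = -1/3 + h/3 (u(h) = (-1 + h)/3 = -1/3 + h/3)
c*(-117 + (-2 + 7*u(-2))) = 36*(-117 + (-2 + 7*(-1/3 + (1/3)*(-2)))) = 36*(-117 + (-2 + 7*(-1/3 - 2/3))) = 36*(-117 + (-2 + 7*(-1))) = 36*(-117 + (-2 - 7)) = 36*(-117 - 9) = 36*(-126) = -4536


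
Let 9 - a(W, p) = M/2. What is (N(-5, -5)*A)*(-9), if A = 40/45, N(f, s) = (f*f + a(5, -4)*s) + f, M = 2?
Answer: 160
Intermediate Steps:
a(W, p) = 8 (a(W, p) = 9 - 2/2 = 9 - 1*1 = 9 - 1 = 8)
N(f, s) = f + f² + 8*s (N(f, s) = (f*f + 8*s) + f = (f² + 8*s) + f = f + f² + 8*s)
A = 8/9 (A = 40*(1/45) = 8/9 ≈ 0.88889)
(N(-5, -5)*A)*(-9) = ((-5 + (-5)² + 8*(-5))*(8/9))*(-9) = ((-5 + 25 - 40)*(8/9))*(-9) = -20*8/9*(-9) = -160/9*(-9) = 160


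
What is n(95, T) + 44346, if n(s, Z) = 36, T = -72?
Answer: 44382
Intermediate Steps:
n(95, T) + 44346 = 36 + 44346 = 44382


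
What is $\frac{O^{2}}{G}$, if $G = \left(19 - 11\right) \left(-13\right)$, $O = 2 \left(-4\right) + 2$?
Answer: $- \frac{9}{26} \approx -0.34615$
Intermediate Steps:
$O = -6$ ($O = -8 + 2 = -6$)
$G = -104$ ($G = \left(19 - 11\right) \left(-13\right) = 8 \left(-13\right) = -104$)
$\frac{O^{2}}{G} = \frac{\left(-6\right)^{2}}{-104} = 36 \left(- \frac{1}{104}\right) = - \frac{9}{26}$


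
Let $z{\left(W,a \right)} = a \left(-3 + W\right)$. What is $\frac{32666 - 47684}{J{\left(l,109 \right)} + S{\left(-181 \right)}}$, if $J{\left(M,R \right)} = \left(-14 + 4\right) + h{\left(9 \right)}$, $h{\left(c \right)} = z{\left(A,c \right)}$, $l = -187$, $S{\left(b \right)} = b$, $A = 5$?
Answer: $\frac{15018}{173} \approx 86.809$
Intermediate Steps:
$h{\left(c \right)} = 2 c$ ($h{\left(c \right)} = c \left(-3 + 5\right) = c 2 = 2 c$)
$J{\left(M,R \right)} = 8$ ($J{\left(M,R \right)} = \left(-14 + 4\right) + 2 \cdot 9 = -10 + 18 = 8$)
$\frac{32666 - 47684}{J{\left(l,109 \right)} + S{\left(-181 \right)}} = \frac{32666 - 47684}{8 - 181} = - \frac{15018}{-173} = \left(-15018\right) \left(- \frac{1}{173}\right) = \frac{15018}{173}$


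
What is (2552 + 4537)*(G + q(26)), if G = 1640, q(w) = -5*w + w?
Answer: 10888704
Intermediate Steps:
q(w) = -4*w
(2552 + 4537)*(G + q(26)) = (2552 + 4537)*(1640 - 4*26) = 7089*(1640 - 104) = 7089*1536 = 10888704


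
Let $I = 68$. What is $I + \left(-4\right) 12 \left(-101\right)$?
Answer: $4916$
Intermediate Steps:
$I + \left(-4\right) 12 \left(-101\right) = 68 + \left(-4\right) 12 \left(-101\right) = 68 - -4848 = 68 + 4848 = 4916$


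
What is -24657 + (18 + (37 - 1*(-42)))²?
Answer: -15248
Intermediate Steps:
-24657 + (18 + (37 - 1*(-42)))² = -24657 + (18 + (37 + 42))² = -24657 + (18 + 79)² = -24657 + 97² = -24657 + 9409 = -15248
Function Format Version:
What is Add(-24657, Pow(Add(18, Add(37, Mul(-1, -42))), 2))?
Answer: -15248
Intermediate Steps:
Add(-24657, Pow(Add(18, Add(37, Mul(-1, -42))), 2)) = Add(-24657, Pow(Add(18, Add(37, 42)), 2)) = Add(-24657, Pow(Add(18, 79), 2)) = Add(-24657, Pow(97, 2)) = Add(-24657, 9409) = -15248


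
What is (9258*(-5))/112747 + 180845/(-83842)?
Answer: -24270777395/9452933974 ≈ -2.5675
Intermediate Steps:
(9258*(-5))/112747 + 180845/(-83842) = -46290*1/112747 + 180845*(-1/83842) = -46290/112747 - 180845/83842 = -24270777395/9452933974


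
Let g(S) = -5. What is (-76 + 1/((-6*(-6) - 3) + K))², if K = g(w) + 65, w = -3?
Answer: 49942489/8649 ≈ 5774.4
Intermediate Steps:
K = 60 (K = -5 + 65 = 60)
(-76 + 1/((-6*(-6) - 3) + K))² = (-76 + 1/((-6*(-6) - 3) + 60))² = (-76 + 1/((36 - 3) + 60))² = (-76 + 1/(33 + 60))² = (-76 + 1/93)² = (-7067/93)² = 49942489/8649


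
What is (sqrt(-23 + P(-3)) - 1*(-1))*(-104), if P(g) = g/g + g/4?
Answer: -104 - 52*I*sqrt(91) ≈ -104.0 - 496.05*I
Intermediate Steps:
P(g) = 1 + g/4 (P(g) = 1 + g*(1/4) = 1 + g/4)
(sqrt(-23 + P(-3)) - 1*(-1))*(-104) = (sqrt(-23 + (1 + (1/4)*(-3))) - 1*(-1))*(-104) = (sqrt(-23 + (1 - 3/4)) + 1)*(-104) = (sqrt(-23 + 1/4) + 1)*(-104) = (sqrt(-91/4) + 1)*(-104) = (I*sqrt(91)/2 + 1)*(-104) = (1 + I*sqrt(91)/2)*(-104) = -104 - 52*I*sqrt(91)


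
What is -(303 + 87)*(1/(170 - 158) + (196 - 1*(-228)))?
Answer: -330785/2 ≈ -1.6539e+5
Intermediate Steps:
-(303 + 87)*(1/(170 - 158) + (196 - 1*(-228))) = -390*(1/12 + (196 + 228)) = -390*(1/12 + 424) = -390*5089/12 = -1*330785/2 = -330785/2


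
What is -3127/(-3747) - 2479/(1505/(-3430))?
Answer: 910438135/161121 ≈ 5650.6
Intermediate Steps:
-3127/(-3747) - 2479/(1505/(-3430)) = -3127*(-1/3747) - 2479/(1505*(-1/3430)) = 3127/3747 - 2479/(-43/98) = 3127/3747 - 2479*(-98/43) = 3127/3747 + 242942/43 = 910438135/161121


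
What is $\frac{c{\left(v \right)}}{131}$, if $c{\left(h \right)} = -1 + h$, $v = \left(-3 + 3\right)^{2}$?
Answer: $- \frac{1}{131} \approx -0.0076336$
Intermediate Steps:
$v = 0$ ($v = 0^{2} = 0$)
$\frac{c{\left(v \right)}}{131} = \frac{-1 + 0}{131} = \frac{1}{131} \left(-1\right) = - \frac{1}{131}$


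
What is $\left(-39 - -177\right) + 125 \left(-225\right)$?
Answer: $-27987$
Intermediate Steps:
$\left(-39 - -177\right) + 125 \left(-225\right) = \left(-39 + 177\right) - 28125 = 138 - 28125 = -27987$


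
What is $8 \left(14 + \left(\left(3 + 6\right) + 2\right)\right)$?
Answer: $200$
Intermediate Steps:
$8 \left(14 + \left(\left(3 + 6\right) + 2\right)\right) = 8 \left(14 + \left(9 + 2\right)\right) = 8 \left(14 + 11\right) = 8 \cdot 25 = 200$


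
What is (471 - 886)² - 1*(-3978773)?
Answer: 4150998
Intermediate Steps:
(471 - 886)² - 1*(-3978773) = (-415)² + 3978773 = 172225 + 3978773 = 4150998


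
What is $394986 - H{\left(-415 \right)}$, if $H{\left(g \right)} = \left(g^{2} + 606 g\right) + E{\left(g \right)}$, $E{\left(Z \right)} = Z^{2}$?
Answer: $302026$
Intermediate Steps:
$H{\left(g \right)} = 2 g^{2} + 606 g$ ($H{\left(g \right)} = \left(g^{2} + 606 g\right) + g^{2} = 2 g^{2} + 606 g$)
$394986 - H{\left(-415 \right)} = 394986 - 2 \left(-415\right) \left(303 - 415\right) = 394986 - 2 \left(-415\right) \left(-112\right) = 394986 - 92960 = 302026$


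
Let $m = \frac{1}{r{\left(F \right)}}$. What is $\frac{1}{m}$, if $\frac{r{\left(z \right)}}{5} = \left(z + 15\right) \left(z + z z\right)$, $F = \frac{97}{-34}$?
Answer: $\frac{12619215}{39304} \approx 321.07$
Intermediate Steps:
$F = - \frac{97}{34}$ ($F = 97 \left(- \frac{1}{34}\right) = - \frac{97}{34} \approx -2.8529$)
$r{\left(z \right)} = 5 \left(15 + z\right) \left(z + z^{2}\right)$ ($r{\left(z \right)} = 5 \left(z + 15\right) \left(z + z z\right) = 5 \left(15 + z\right) \left(z + z^{2}\right)$)
$m = \frac{39304}{12619215}$ ($m = \frac{1}{5 \left(- \frac{97}{34}\right) \left(15 + \left(- \frac{97}{34}\right)^{2} + 16 \left(- \frac{97}{34}\right)\right)} = \frac{1}{5 \left(- \frac{97}{34}\right) \left(15 + \frac{9409}{1156} - \frac{776}{17}\right)} = \frac{1}{5 \left(- \frac{97}{34}\right) \left(- \frac{26019}{1156}\right)} = \frac{1}{\frac{12619215}{39304}} = \frac{39304}{12619215} \approx 0.0031146$)
$\frac{1}{m} = \frac{1}{\frac{39304}{12619215}} = \frac{12619215}{39304}$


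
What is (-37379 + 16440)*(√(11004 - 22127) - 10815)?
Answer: 226455285 - 146573*I*√227 ≈ 2.2646e+8 - 2.2083e+6*I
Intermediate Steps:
(-37379 + 16440)*(√(11004 - 22127) - 10815) = -20939*(√(-11123) - 10815) = -20939*(7*I*√227 - 10815) = -20939*(-10815 + 7*I*√227) = 226455285 - 146573*I*√227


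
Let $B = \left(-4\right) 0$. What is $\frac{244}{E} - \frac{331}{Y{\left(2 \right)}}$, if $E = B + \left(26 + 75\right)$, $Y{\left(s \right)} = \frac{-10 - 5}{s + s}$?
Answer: $\frac{137384}{1515} \approx 90.682$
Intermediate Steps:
$Y{\left(s \right)} = - \frac{15}{2 s}$
$B = 0$
$E = 101$ ($E = 0 + \left(26 + 75\right) = 0 + 101 = 101$)
$\frac{244}{E} - \frac{331}{Y{\left(2 \right)}} = \frac{244}{101} - \frac{331}{\left(- \frac{15}{2}\right) \frac{1}{2}} = 244 \cdot \frac{1}{101} - \frac{331}{\left(- \frac{15}{2}\right) \frac{1}{2}} = \frac{244}{101} - \frac{331}{- \frac{15}{4}} = \frac{244}{101} - - \frac{1324}{15} = \frac{244}{101} + \frac{1324}{15} = \frac{137384}{1515}$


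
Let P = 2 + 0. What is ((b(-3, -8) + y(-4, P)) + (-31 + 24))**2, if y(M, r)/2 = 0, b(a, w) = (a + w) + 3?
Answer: 225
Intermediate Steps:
b(a, w) = 3 + a + w
P = 2
y(M, r) = 0 (y(M, r) = 2*0 = 0)
((b(-3, -8) + y(-4, P)) + (-31 + 24))**2 = (((3 - 3 - 8) + 0) + (-31 + 24))**2 = ((-8 + 0) - 7)**2 = (-8 - 7)**2 = (-15)**2 = 225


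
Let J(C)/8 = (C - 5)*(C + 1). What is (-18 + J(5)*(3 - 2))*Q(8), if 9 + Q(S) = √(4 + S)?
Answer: 162 - 36*√3 ≈ 99.646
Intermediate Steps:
J(C) = 8*(1 + C)*(-5 + C) (J(C) = 8*((C - 5)*(C + 1)) = 8*((-5 + C)*(1 + C)) = 8*((1 + C)*(-5 + C)) = 8*(1 + C)*(-5 + C))
Q(S) = -9 + √(4 + S)
(-18 + J(5)*(3 - 2))*Q(8) = (-18 + (-40 - 32*5 + 8*5²)*(3 - 2))*(-9 + √(4 + 8)) = (-18 + (-40 - 160 + 8*25)*1)*(-9 + √12) = (-18 + (-40 - 160 + 200)*1)*(-9 + 2*√3) = (-18 + 0*1)*(-9 + 2*√3) = (-18 + 0)*(-9 + 2*√3) = -18*(-9 + 2*√3) = 162 - 36*√3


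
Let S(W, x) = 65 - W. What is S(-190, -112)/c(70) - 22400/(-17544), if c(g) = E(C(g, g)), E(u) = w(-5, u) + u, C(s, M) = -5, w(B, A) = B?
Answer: -106243/4386 ≈ -24.223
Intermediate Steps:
E(u) = -5 + u
c(g) = -10 (c(g) = -5 - 5 = -10)
S(-190, -112)/c(70) - 22400/(-17544) = (65 - 1*(-190))/(-10) - 22400/(-17544) = (65 + 190)*(-⅒) - 22400*(-1/17544) = 255*(-⅒) + 2800/2193 = -51/2 + 2800/2193 = -106243/4386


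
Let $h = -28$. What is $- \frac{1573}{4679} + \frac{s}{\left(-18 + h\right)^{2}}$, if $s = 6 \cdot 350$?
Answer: $\frac{1624358}{2475191} \approx 0.65626$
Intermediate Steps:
$s = 2100$
$- \frac{1573}{4679} + \frac{s}{\left(-18 + h\right)^{2}} = - \frac{1573}{4679} + \frac{2100}{\left(-18 - 28\right)^{2}} = \left(-1573\right) \frac{1}{4679} + \frac{2100}{\left(-46\right)^{2}} = - \frac{1573}{4679} + \frac{2100}{2116} = - \frac{1573}{4679} + 2100 \cdot \frac{1}{2116} = - \frac{1573}{4679} + \frac{525}{529} = \frac{1624358}{2475191}$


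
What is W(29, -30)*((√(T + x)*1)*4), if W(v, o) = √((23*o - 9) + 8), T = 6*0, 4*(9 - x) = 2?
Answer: 2*I*√23494 ≈ 306.56*I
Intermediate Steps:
x = 17/2 (x = 9 - ¼*2 = 9 - ½ = 17/2 ≈ 8.5000)
T = 0
W(v, o) = √(-1 + 23*o) (W(v, o) = √((-9 + 23*o) + 8) = √(-1 + 23*o))
W(29, -30)*((√(T + x)*1)*4) = √(-1 + 23*(-30))*((√(0 + 17/2)*1)*4) = √(-1 - 690)*((√(17/2)*1)*4) = √(-691)*(((√34/2)*1)*4) = (I*√691)*((√34/2)*4) = (I*√691)*(2*√34) = 2*I*√23494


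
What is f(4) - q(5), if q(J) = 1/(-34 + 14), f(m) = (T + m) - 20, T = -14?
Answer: -599/20 ≈ -29.950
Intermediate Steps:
f(m) = -34 + m (f(m) = (-14 + m) - 20 = -34 + m)
q(J) = -1/20 (q(J) = 1/(-20) = -1/20)
f(4) - q(5) = (-34 + 4) - 1*(-1/20) = -30 + 1/20 = -599/20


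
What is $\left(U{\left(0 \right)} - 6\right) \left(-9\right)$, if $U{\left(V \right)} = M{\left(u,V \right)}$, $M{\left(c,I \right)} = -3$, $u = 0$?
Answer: $81$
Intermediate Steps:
$U{\left(V \right)} = -3$
$\left(U{\left(0 \right)} - 6\right) \left(-9\right) = \left(-3 - 6\right) \left(-9\right) = \left(-9\right) \left(-9\right) = 81$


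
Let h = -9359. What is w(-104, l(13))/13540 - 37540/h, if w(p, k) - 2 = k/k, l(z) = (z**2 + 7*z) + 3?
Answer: 508319677/126720860 ≈ 4.0113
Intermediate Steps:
l(z) = 3 + z**2 + 7*z
w(p, k) = 3 (w(p, k) = 2 + k/k = 2 + 1 = 3)
w(-104, l(13))/13540 - 37540/h = 3/13540 - 37540/(-9359) = 3*(1/13540) - 37540*(-1/9359) = 3/13540 + 37540/9359 = 508319677/126720860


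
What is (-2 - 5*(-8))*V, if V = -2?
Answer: -76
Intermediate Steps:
(-2 - 5*(-8))*V = (-2 - 5*(-8))*(-2) = (-2 + 40)*(-2) = 38*(-2) = -76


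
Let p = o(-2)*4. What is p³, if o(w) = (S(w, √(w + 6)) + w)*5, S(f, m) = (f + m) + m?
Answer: 0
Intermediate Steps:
S(f, m) = f + 2*m
o(w) = 10*w + 10*√(6 + w) (o(w) = ((w + 2*√(w + 6)) + w)*5 = ((w + 2*√(6 + w)) + w)*5 = (2*w + 2*√(6 + w))*5 = 10*w + 10*√(6 + w))
p = 0 (p = (10*(-2) + 10*√(6 - 2))*4 = (-20 + 10*√4)*4 = (-20 + 10*2)*4 = (-20 + 20)*4 = 0*4 = 0)
p³ = 0³ = 0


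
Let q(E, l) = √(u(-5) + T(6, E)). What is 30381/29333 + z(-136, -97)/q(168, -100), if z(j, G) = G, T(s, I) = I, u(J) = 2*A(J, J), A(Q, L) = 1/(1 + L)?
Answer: 30381/29333 - 97*√670/335 ≈ -6.4591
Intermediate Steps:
u(J) = 2/(1 + J)
q(E, l) = √(-½ + E) (q(E, l) = √(2/(1 - 5) + E) = √(2/(-4) + E) = √(2*(-¼) + E) = √(-½ + E))
30381/29333 + z(-136, -97)/q(168, -100) = 30381/29333 - 97*2/√(-2 + 4*168) = 30381*(1/29333) - 97*2/√(-2 + 672) = 30381/29333 - 97*√670/335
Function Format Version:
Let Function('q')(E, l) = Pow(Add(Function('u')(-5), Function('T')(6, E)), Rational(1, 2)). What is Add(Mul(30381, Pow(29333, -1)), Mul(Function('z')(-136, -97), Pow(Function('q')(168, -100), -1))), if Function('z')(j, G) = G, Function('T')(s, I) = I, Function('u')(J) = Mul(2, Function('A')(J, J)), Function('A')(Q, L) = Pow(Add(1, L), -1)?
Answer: Add(Rational(30381, 29333), Mul(Rational(-97, 335), Pow(670, Rational(1, 2)))) ≈ -6.4591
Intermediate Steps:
Function('u')(J) = Mul(2, Pow(Add(1, J), -1))
Function('q')(E, l) = Pow(Add(Rational(-1, 2), E), Rational(1, 2)) (Function('q')(E, l) = Pow(Add(Mul(2, Pow(Add(1, -5), -1)), E), Rational(1, 2)) = Pow(Add(Mul(2, Pow(-4, -1)), E), Rational(1, 2)) = Pow(Add(Mul(2, Rational(-1, 4)), E), Rational(1, 2)) = Pow(Add(Rational(-1, 2), E), Rational(1, 2)))
Add(Mul(30381, Pow(29333, -1)), Mul(Function('z')(-136, -97), Pow(Function('q')(168, -100), -1))) = Add(Mul(30381, Pow(29333, -1)), Mul(-97, Pow(Mul(Rational(1, 2), Pow(Add(-2, Mul(4, 168)), Rational(1, 2))), -1))) = Add(Mul(30381, Rational(1, 29333)), Mul(-97, Pow(Mul(Rational(1, 2), Pow(Add(-2, 672), Rational(1, 2))), -1))) = Add(Rational(30381, 29333), Mul(-97, Pow(Mul(Rational(1, 2), Pow(670, Rational(1, 2))), -1))) = Add(Rational(30381, 29333), Mul(-97, Mul(Rational(1, 335), Pow(670, Rational(1, 2))))) = Add(Rational(30381, 29333), Mul(Rational(-97, 335), Pow(670, Rational(1, 2))))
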